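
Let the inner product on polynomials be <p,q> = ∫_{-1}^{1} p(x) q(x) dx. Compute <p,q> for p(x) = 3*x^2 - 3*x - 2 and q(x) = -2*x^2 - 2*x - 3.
<p,q> = 154/15

Expand the product: p(x)·q(x) = -6*x^4 + x^2 + 13*x + 6.
∫_{-1}^{1} of each monomial x^k gives [2/(k+1) if k even, 0 if k odd]. Integrating term-by-term (or equivalently evaluating the antiderivative F(x) = -6*x^5/5 + x^3/3 + 13*x^2/2 + 6*x at the endpoints):
  F(1) − F(−1) = 349/30 − (41/30) = 154/15.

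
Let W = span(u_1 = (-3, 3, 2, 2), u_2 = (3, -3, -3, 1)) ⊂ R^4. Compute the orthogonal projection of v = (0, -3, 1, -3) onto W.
proj_W(v) = (135/122, -135/122, 7/61, -201/61)

Set up U = [u_1 | ... | u_2] ∈ R^(4×2). The projector onto W = col(U) is P = U (U^T U)^(-1) U^T.
Compute U^T U =
  [26, -22]
  [-22, 28],
and U^T v = (-13, 3).
Solve U^T U · c = U^T v for the coefficients: c = (-149/122, -52/61). The projection is proj_W(v) = U c.
Check: (v - proj_W(v)) · u_1 = 0  (should be 0).
Check: (v - proj_W(v)) · u_2 = 0  (should be 0).
Result: proj_W(v) = (135/122, -135/122, 7/61, -201/61).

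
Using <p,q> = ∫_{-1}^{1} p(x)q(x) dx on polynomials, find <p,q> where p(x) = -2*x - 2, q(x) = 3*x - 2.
<p,q> = 4

Expand the product: p(x)·q(x) = -6*x^2 - 2*x + 4.
∫_{-1}^{1} of each monomial x^k gives [2/(k+1) if k even, 0 if k odd]. Integrating term-by-term (or equivalently evaluating the antiderivative F(x) = -2*x^3 - x^2 + 4*x at the endpoints):
  F(1) − F(−1) = 1 − (-3) = 4.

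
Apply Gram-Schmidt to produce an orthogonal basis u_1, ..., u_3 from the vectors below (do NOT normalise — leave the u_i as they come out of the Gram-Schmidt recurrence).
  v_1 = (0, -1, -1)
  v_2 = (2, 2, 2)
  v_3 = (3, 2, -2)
Orthogonal basis:
  u_1 = (0, -1, -1)
  u_2 = (2, 0, 0)
  u_3 = (0, 2, -2)

Apply the Gram-Schmidt recurrence
  u_1 = v_1
  u_i = v_i − Σ_{j<i} ((v_i · u_j) / (u_j · u_j)) · u_j.

Step by step this gives:
  u_1 = (0, -1, -1)
  u_2 = (2, 0, 0)
  u_3 = (0, 2, -2)

Orthogonality check:
  u_2 · u_1 = 0 (should be 0)
  u_3 · u_1 = 0 (should be 0)
  u_3 · u_2 = 0 (should be 0)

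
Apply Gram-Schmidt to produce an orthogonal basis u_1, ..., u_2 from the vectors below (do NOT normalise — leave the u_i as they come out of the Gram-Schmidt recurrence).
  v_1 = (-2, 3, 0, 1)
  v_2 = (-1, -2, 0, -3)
Orthogonal basis:
  u_1 = (-2, 3, 0, 1)
  u_2 = (-2, -1/2, 0, -5/2)

Apply the Gram-Schmidt recurrence
  u_1 = v_1
  u_i = v_i − Σ_{j<i} ((v_i · u_j) / (u_j · u_j)) · u_j.

Step by step this gives:
  u_1 = (-2, 3, 0, 1)
  u_2 = (-2, -1/2, 0, -5/2)

Orthogonality check:
  u_2 · u_1 = 0 (should be 0)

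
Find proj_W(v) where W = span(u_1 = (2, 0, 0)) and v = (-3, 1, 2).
proj_W(v) = (-3, 0, 0)

Set up U = [u_1 | ... | u_1] ∈ R^(3×1). The projector onto W = col(U) is P = U (U^T U)^(-1) U^T.
Compute U^T U =
  [4],
and U^T v = (-6).
Solve U^T U · c = U^T v for the coefficients: c = (-3/2). The projection is proj_W(v) = U c.
Check: (v - proj_W(v)) · u_1 = 0  (should be 0).
Result: proj_W(v) = (-3, 0, 0).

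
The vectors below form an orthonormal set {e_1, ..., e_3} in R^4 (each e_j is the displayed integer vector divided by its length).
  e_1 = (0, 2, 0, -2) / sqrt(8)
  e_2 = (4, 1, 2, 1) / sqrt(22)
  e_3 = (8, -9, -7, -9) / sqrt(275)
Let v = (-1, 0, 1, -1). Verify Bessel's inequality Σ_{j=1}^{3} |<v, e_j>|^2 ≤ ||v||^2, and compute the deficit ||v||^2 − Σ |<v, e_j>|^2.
Σ |<v, e_j>|^2 = 26/25; ||v||^2 = 3; deficit = 49/25

Write each e_j = u_j / sqrt(<u_j, u_j>) where u_j is the displayed integer vector. Then <v, e_j> = <v, u_j> / sqrt(<u_j, u_j>), so |<v, e_j>|^2 = <v, u_j>^2 / <u_j, u_j>.
Coefficients: <v, e_1> = 2/sqrt(8), <v, e_2> = -3/sqrt(22), <v, e_3> = -6/sqrt(275).
Square and sum: Σ |<v, e_j>|^2 = 26/25.
Compute ||v||^2 = v·v = 3.
Deficit = 3 − 26/25 = 49/25 ≥ 0, confirming Bessel's inequality. (The deficit equals ||v − Σ <v,e_j> e_j||^2, the squared distance from v to span{e_j}.)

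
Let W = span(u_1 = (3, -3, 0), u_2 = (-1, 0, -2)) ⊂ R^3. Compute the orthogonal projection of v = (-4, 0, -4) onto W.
proj_W(v) = (-28/9, 8/9, -40/9)

Set up U = [u_1 | ... | u_2] ∈ R^(3×2). The projector onto W = col(U) is P = U (U^T U)^(-1) U^T.
Compute U^T U =
  [18, -3]
  [-3, 5],
and U^T v = (-12, 12).
Solve U^T U · c = U^T v for the coefficients: c = (-8/27, 20/9). The projection is proj_W(v) = U c.
Check: (v - proj_W(v)) · u_1 = 0  (should be 0).
Check: (v - proj_W(v)) · u_2 = 0  (should be 0).
Result: proj_W(v) = (-28/9, 8/9, -40/9).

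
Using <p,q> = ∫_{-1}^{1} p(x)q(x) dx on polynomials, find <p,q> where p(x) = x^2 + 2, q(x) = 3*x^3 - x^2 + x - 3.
<p,q> = -236/15

Expand the product: p(x)·q(x) = 3*x^5 - x^4 + 7*x^3 - 5*x^2 + 2*x - 6.
∫_{-1}^{1} of each monomial x^k gives [2/(k+1) if k even, 0 if k odd]. Integrating term-by-term (or equivalently evaluating the antiderivative F(x) = x^6/2 - x^5/5 + 7*x^4/4 - 5*x^3/3 + x^2 - 6*x at the endpoints):
  F(1) − F(−1) = -277/60 − (667/60) = -236/15.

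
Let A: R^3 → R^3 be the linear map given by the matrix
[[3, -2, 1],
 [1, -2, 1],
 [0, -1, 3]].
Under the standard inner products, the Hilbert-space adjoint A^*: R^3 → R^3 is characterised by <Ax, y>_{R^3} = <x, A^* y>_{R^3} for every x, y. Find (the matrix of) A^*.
A^* = A^T =
[[3, 1, 0],
 [-2, -2, -1],
 [1, 1, 3]]

For real matrices with standard dot products, the defining identity <Ax, y> = <x, A^* y> gives (Ax)^T y = x^T (A^*) y, i.e. x^T A^T y = x^T (A^*) y. Since this holds for all x, y, we must have A^* = A^T. Therefore
A^* =
[[3, 1, 0],
 [-2, -2, -1],
 [1, 1, 3]].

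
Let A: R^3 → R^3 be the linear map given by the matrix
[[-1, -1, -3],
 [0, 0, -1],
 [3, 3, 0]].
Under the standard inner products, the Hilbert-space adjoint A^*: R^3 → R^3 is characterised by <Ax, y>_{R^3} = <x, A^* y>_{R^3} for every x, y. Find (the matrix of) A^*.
A^* = A^T =
[[-1, 0, 3],
 [-1, 0, 3],
 [-3, -1, 0]]

For real matrices with standard dot products, the defining identity <Ax, y> = <x, A^* y> gives (Ax)^T y = x^T (A^*) y, i.e. x^T A^T y = x^T (A^*) y. Since this holds for all x, y, we must have A^* = A^T. Therefore
A^* =
[[-1, 0, 3],
 [-1, 0, 3],
 [-3, -1, 0]].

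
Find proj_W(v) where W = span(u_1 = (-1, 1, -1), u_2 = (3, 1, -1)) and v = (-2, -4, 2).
proj_W(v) = (-2, -3, 3)

Set up U = [u_1 | ... | u_2] ∈ R^(3×2). The projector onto W = col(U) is P = U (U^T U)^(-1) U^T.
Compute U^T U =
  [3, -1]
  [-1, 11],
and U^T v = (-4, -12).
Solve U^T U · c = U^T v for the coefficients: c = (-7/4, -5/4). The projection is proj_W(v) = U c.
Check: (v - proj_W(v)) · u_1 = 0  (should be 0).
Check: (v - proj_W(v)) · u_2 = 0  (should be 0).
Result: proj_W(v) = (-2, -3, 3).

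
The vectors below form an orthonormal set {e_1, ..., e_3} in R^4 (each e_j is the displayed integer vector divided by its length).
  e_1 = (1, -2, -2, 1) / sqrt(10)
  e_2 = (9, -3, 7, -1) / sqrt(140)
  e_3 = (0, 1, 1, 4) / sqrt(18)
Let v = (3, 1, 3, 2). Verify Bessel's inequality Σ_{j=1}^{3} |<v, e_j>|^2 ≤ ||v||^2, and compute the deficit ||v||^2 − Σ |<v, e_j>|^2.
Σ |<v, e_j>|^2 = 619/28; ||v||^2 = 23; deficit = 25/28

Write each e_j = u_j / sqrt(<u_j, u_j>) where u_j is the displayed integer vector. Then <v, e_j> = <v, u_j> / sqrt(<u_j, u_j>), so |<v, e_j>|^2 = <v, u_j>^2 / <u_j, u_j>.
Coefficients: <v, e_1> = -3/sqrt(10), <v, e_2> = 43/sqrt(140), <v, e_3> = 12/sqrt(18).
Square and sum: Σ |<v, e_j>|^2 = 619/28.
Compute ||v||^2 = v·v = 23.
Deficit = 23 − 619/28 = 25/28 ≥ 0, confirming Bessel's inequality. (The deficit equals ||v − Σ <v,e_j> e_j||^2, the squared distance from v to span{e_j}.)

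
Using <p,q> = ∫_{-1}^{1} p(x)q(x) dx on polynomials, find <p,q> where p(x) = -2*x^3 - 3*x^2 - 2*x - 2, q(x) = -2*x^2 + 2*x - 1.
<p,q> = 34/5

Expand the product: p(x)·q(x) = 4*x^5 + 2*x^4 + 3*x^2 - 2*x + 2.
∫_{-1}^{1} of each monomial x^k gives [2/(k+1) if k even, 0 if k odd]. Integrating term-by-term (or equivalently evaluating the antiderivative F(x) = 2*x^6/3 + 2*x^5/5 + x^3 - x^2 + 2*x at the endpoints):
  F(1) − F(−1) = 46/15 − (-56/15) = 34/5.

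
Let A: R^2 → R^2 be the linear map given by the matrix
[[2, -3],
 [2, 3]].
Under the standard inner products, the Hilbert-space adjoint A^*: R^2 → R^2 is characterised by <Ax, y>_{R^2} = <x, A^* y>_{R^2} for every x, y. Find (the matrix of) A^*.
A^* = A^T =
[[2, 2],
 [-3, 3]]

For real matrices with standard dot products, the defining identity <Ax, y> = <x, A^* y> gives (Ax)^T y = x^T (A^*) y, i.e. x^T A^T y = x^T (A^*) y. Since this holds for all x, y, we must have A^* = A^T. Therefore
A^* =
[[2, 2],
 [-3, 3]].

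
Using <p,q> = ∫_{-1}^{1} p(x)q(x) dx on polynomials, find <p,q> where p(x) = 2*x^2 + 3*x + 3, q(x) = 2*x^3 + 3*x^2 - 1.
<p,q> = 52/15

Expand the product: p(x)·q(x) = 4*x^5 + 12*x^4 + 15*x^3 + 7*x^2 - 3*x - 3.
∫_{-1}^{1} of each monomial x^k gives [2/(k+1) if k even, 0 if k odd]. Integrating term-by-term (or equivalently evaluating the antiderivative F(x) = 2*x^6/3 + 12*x^5/5 + 15*x^4/4 + 7*x^3/3 - 3*x^2/2 - 3*x at the endpoints):
  F(1) − F(−1) = 93/20 − (71/60) = 52/15.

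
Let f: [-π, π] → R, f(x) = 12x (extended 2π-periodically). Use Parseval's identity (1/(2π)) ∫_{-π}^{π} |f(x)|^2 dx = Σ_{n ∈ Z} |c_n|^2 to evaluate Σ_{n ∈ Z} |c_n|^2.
Σ |c_n|^2 = 48π^2

Expand and integrate term by term over [-π, π]:
  ∫ (12x)^2 dx = 144·(2π^3/3); ∫ 2·12·(0)·x dx = 0 (odd integrand); ∫ 0^2 dx = 0·2π.
So (1/(2π)) ∫_{-π}^{π} (12x)^2 dx = 144π^2/3 + 0 = 48π^2.
Parseval ⇒ Σ |c_n|^2 = 48π^2.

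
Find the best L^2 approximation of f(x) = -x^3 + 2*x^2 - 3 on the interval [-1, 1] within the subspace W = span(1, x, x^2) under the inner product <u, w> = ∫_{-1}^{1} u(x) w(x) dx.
g(x) = 2*x^2 - 3*x/5 - 3

The best approximation g ∈ W is the orthogonal projection of f onto W. Writing g = a_0 + a_1 x + a_2 x^2, the coefficients solve the normal equations G · a = b where
  G_{ij} = <φ_i, φ_j> and b_i = <f, φ_i>, with φ_0 = 1, φ_1 = x, φ_2 = x^2.
G =
  [2, 0, 2/3]
  [0, 2/3, 0]
  [2/3, 0, 2/5],
b = (-14/3, -2/5, -6/5).
Solving gives a_0 = -3, a_1 = -3/5, a_2 = 2, so
  g(x) = 2*x^2 - 3*x/5 - 3.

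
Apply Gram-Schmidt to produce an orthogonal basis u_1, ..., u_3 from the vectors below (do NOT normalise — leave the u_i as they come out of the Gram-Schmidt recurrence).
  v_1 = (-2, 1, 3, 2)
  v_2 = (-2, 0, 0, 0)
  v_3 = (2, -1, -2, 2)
Orthogonal basis:
  u_1 = (-2, 1, 3, 2)
  u_2 = (-14/9, -2/9, -2/3, -4/9)
  u_3 = (0, -11/14, -19/14, 17/7)

Apply the Gram-Schmidt recurrence
  u_1 = v_1
  u_i = v_i − Σ_{j<i} ((v_i · u_j) / (u_j · u_j)) · u_j.

Step by step this gives:
  u_1 = (-2, 1, 3, 2)
  u_2 = (-14/9, -2/9, -2/3, -4/9)
  u_3 = (0, -11/14, -19/14, 17/7)

Orthogonality check:
  u_2 · u_1 = 0 (should be 0)
  u_3 · u_1 = 0 (should be 0)
  u_3 · u_2 = 0 (should be 0)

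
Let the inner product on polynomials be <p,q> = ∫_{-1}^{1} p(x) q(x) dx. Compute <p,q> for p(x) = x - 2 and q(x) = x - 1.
<p,q> = 14/3

Expand the product: p(x)·q(x) = x^2 - 3*x + 2.
∫_{-1}^{1} of each monomial x^k gives [2/(k+1) if k even, 0 if k odd]. Integrating term-by-term (or equivalently evaluating the antiderivative F(x) = x^3/3 - 3*x^2/2 + 2*x at the endpoints):
  F(1) − F(−1) = 5/6 − (-23/6) = 14/3.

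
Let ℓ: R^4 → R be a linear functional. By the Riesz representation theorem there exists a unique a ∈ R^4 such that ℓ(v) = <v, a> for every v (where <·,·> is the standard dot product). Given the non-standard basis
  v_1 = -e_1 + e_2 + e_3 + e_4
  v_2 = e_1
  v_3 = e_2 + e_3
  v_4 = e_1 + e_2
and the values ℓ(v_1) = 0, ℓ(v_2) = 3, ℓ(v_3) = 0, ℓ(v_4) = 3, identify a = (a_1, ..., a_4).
a = (3, 0, 0, 3)

Write a = (a_1, ..., a_4) in the standard basis. For each basis vector v_i, ℓ(v_i) = <v_i, a> is a linear equation in the a_j's. Collect the n equations into a matrix system V a = ℓ, where row i of V is v_i (expressed in the standard basis). Since V is invertible (lower-triangular with 1s on the diagonal, up to permutation), solve by back-substitution:
  V =
[[-1, 1, 1, 1],
 [1, 0, 0, 0],
 [0, 1, 1, 0],
 [1, 1, 0, 0]]
  V a = (0, 3, 0, 3)
Solving gives a = (3, 0, 0, 3).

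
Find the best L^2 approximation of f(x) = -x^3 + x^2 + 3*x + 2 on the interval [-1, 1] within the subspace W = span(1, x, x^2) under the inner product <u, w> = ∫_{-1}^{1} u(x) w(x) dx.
g(x) = x^2 + 12*x/5 + 2

The best approximation g ∈ W is the orthogonal projection of f onto W. Writing g = a_0 + a_1 x + a_2 x^2, the coefficients solve the normal equations G · a = b where
  G_{ij} = <φ_i, φ_j> and b_i = <f, φ_i>, with φ_0 = 1, φ_1 = x, φ_2 = x^2.
G =
  [2, 0, 2/3]
  [0, 2/3, 0]
  [2/3, 0, 2/5],
b = (14/3, 8/5, 26/15).
Solving gives a_0 = 2, a_1 = 12/5, a_2 = 1, so
  g(x) = x^2 + 12*x/5 + 2.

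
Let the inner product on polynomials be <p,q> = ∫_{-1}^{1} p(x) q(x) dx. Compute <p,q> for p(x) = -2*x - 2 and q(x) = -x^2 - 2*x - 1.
<p,q> = 8

Expand the product: p(x)·q(x) = 2*x^3 + 6*x^2 + 6*x + 2.
∫_{-1}^{1} of each monomial x^k gives [2/(k+1) if k even, 0 if k odd]. Integrating term-by-term (or equivalently evaluating the antiderivative F(x) = x^4/2 + 2*x^3 + 3*x^2 + 2*x at the endpoints):
  F(1) − F(−1) = 15/2 − (-1/2) = 8.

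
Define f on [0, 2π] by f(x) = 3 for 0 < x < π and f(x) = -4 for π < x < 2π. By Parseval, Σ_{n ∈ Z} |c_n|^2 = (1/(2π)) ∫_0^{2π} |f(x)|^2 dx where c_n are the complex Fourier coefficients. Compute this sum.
Σ |c_n|^2 = 25/2

Parseval equates the L^2 energy of f (normalised by 1/(2π)) with the ℓ^2 sum of its Fourier coefficients: (1/(2π)) ∫_0^{2π} |f|^2 = Σ |c_n|^2.
Compute the left side: (1/(2π)) [∫_0^π 3^2 dx + ∫_π^{2π} (-4)^2 dx] = (1/(2π)) · (9π + 16π) = (9 + 16)/2 = 25/2.
So Σ_{n ∈ Z} |c_n|^2 = 25/2.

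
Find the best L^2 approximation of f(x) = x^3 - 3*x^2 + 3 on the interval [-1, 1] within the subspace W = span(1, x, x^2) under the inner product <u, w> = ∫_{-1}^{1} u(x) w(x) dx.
g(x) = -3*x^2 + 3*x/5 + 3

The best approximation g ∈ W is the orthogonal projection of f onto W. Writing g = a_0 + a_1 x + a_2 x^2, the coefficients solve the normal equations G · a = b where
  G_{ij} = <φ_i, φ_j> and b_i = <f, φ_i>, with φ_0 = 1, φ_1 = x, φ_2 = x^2.
G =
  [2, 0, 2/3]
  [0, 2/3, 0]
  [2/3, 0, 2/5],
b = (4, 2/5, 4/5).
Solving gives a_0 = 3, a_1 = 3/5, a_2 = -3, so
  g(x) = -3*x^2 + 3*x/5 + 3.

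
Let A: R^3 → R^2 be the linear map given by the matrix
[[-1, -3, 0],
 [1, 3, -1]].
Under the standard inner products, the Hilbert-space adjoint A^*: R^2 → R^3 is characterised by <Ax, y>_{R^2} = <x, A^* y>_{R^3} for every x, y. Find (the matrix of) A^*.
A^* = A^T =
[[-1, 1],
 [-3, 3],
 [0, -1]]

For real matrices with standard dot products, the defining identity <Ax, y> = <x, A^* y> gives (Ax)^T y = x^T (A^*) y, i.e. x^T A^T y = x^T (A^*) y. Since this holds for all x, y, we must have A^* = A^T. Therefore
A^* =
[[-1, 1],
 [-3, 3],
 [0, -1]].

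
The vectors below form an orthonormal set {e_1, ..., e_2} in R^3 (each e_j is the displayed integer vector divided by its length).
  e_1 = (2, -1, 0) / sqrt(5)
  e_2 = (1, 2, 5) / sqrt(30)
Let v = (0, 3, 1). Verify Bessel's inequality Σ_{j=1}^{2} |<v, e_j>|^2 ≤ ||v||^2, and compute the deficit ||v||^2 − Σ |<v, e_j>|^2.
Σ |<v, e_j>|^2 = 35/6; ||v||^2 = 10; deficit = 25/6

Write each e_j = u_j / sqrt(<u_j, u_j>) where u_j is the displayed integer vector. Then <v, e_j> = <v, u_j> / sqrt(<u_j, u_j>), so |<v, e_j>|^2 = <v, u_j>^2 / <u_j, u_j>.
Coefficients: <v, e_1> = -3/sqrt(5), <v, e_2> = 11/sqrt(30).
Square and sum: Σ |<v, e_j>|^2 = 35/6.
Compute ||v||^2 = v·v = 10.
Deficit = 10 − 35/6 = 25/6 ≥ 0, confirming Bessel's inequality. (The deficit equals ||v − Σ <v,e_j> e_j||^2, the squared distance from v to span{e_j}.)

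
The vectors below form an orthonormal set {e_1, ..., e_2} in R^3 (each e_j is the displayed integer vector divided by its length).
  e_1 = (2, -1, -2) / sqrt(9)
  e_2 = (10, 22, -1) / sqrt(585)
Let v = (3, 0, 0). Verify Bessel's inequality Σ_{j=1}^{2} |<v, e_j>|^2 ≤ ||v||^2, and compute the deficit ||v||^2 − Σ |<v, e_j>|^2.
Σ |<v, e_j>|^2 = 72/13; ||v||^2 = 9; deficit = 45/13

Write each e_j = u_j / sqrt(<u_j, u_j>) where u_j is the displayed integer vector. Then <v, e_j> = <v, u_j> / sqrt(<u_j, u_j>), so |<v, e_j>|^2 = <v, u_j>^2 / <u_j, u_j>.
Coefficients: <v, e_1> = 6/sqrt(9), <v, e_2> = 30/sqrt(585).
Square and sum: Σ |<v, e_j>|^2 = 72/13.
Compute ||v||^2 = v·v = 9.
Deficit = 9 − 72/13 = 45/13 ≥ 0, confirming Bessel's inequality. (The deficit equals ||v − Σ <v,e_j> e_j||^2, the squared distance from v to span{e_j}.)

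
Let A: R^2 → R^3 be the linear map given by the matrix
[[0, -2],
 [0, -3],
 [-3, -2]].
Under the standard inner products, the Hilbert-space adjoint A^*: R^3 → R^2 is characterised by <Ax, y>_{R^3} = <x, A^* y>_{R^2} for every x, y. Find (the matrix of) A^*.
A^* = A^T =
[[0, 0, -3],
 [-2, -3, -2]]

For real matrices with standard dot products, the defining identity <Ax, y> = <x, A^* y> gives (Ax)^T y = x^T (A^*) y, i.e. x^T A^T y = x^T (A^*) y. Since this holds for all x, y, we must have A^* = A^T. Therefore
A^* =
[[0, 0, -3],
 [-2, -3, -2]].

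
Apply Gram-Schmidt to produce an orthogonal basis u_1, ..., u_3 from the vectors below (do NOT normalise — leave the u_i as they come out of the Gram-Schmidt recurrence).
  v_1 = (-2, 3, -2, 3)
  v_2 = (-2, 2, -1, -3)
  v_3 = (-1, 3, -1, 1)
Orthogonal basis:
  u_1 = (-2, 3, -2, 3)
  u_2 = (-23/13, 43/26, -10/13, -87/26)
  u_3 = (11/17, 13/17, 7/17, -1/17)

Apply the Gram-Schmidt recurrence
  u_1 = v_1
  u_i = v_i − Σ_{j<i} ((v_i · u_j) / (u_j · u_j)) · u_j.

Step by step this gives:
  u_1 = (-2, 3, -2, 3)
  u_2 = (-23/13, 43/26, -10/13, -87/26)
  u_3 = (11/17, 13/17, 7/17, -1/17)

Orthogonality check:
  u_2 · u_1 = 0 (should be 0)
  u_3 · u_1 = 0 (should be 0)
  u_3 · u_2 = 0 (should be 0)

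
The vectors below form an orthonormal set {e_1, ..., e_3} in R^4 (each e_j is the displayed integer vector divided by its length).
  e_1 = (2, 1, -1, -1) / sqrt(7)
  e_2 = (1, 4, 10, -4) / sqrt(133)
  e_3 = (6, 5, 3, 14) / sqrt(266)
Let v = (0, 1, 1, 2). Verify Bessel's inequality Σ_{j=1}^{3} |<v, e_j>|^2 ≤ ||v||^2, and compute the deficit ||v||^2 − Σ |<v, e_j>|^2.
Σ |<v, e_j>|^2 = 40/7; ||v||^2 = 6; deficit = 2/7

Write each e_j = u_j / sqrt(<u_j, u_j>) where u_j is the displayed integer vector. Then <v, e_j> = <v, u_j> / sqrt(<u_j, u_j>), so |<v, e_j>|^2 = <v, u_j>^2 / <u_j, u_j>.
Coefficients: <v, e_1> = -2/sqrt(7), <v, e_2> = 6/sqrt(133), <v, e_3> = 36/sqrt(266).
Square and sum: Σ |<v, e_j>|^2 = 40/7.
Compute ||v||^2 = v·v = 6.
Deficit = 6 − 40/7 = 2/7 ≥ 0, confirming Bessel's inequality. (The deficit equals ||v − Σ <v,e_j> e_j||^2, the squared distance from v to span{e_j}.)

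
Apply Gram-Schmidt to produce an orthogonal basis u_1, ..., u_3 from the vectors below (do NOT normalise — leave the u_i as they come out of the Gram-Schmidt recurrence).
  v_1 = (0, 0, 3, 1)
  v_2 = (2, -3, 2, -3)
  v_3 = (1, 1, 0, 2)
Orthogonal basis:
  u_1 = (0, 0, 3, 1)
  u_2 = (2, -3, 11/10, -33/10)
  u_3 = (403/251, 23/251, -67/251, 201/251)

Apply the Gram-Schmidt recurrence
  u_1 = v_1
  u_i = v_i − Σ_{j<i} ((v_i · u_j) / (u_j · u_j)) · u_j.

Step by step this gives:
  u_1 = (0, 0, 3, 1)
  u_2 = (2, -3, 11/10, -33/10)
  u_3 = (403/251, 23/251, -67/251, 201/251)

Orthogonality check:
  u_2 · u_1 = 0 (should be 0)
  u_3 · u_1 = 0 (should be 0)
  u_3 · u_2 = 0 (should be 0)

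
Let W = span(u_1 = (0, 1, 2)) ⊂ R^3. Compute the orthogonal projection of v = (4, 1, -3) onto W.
proj_W(v) = (0, -1, -2)

Set up U = [u_1 | ... | u_1] ∈ R^(3×1). The projector onto W = col(U) is P = U (U^T U)^(-1) U^T.
Compute U^T U =
  [5],
and U^T v = (-5).
Solve U^T U · c = U^T v for the coefficients: c = (-1). The projection is proj_W(v) = U c.
Check: (v - proj_W(v)) · u_1 = 0  (should be 0).
Result: proj_W(v) = (0, -1, -2).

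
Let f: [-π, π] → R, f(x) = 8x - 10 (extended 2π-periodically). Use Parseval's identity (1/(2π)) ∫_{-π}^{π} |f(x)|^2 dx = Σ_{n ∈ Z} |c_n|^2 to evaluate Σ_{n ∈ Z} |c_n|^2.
Σ |c_n|^2 = 64π^2/3 + 100

Expand and integrate term by term over [-π, π]:
  ∫ (8x)^2 dx = 64·(2π^3/3); ∫ 2·8·(-10)·x dx = 0 (odd integrand); ∫ (-10)^2 dx = 100·2π.
So (1/(2π)) ∫_{-π}^{π} (8x - 10)^2 dx = 64π^2/3 + 100 = 64π^2/3 + 100.
Parseval ⇒ Σ |c_n|^2 = 64π^2/3 + 100.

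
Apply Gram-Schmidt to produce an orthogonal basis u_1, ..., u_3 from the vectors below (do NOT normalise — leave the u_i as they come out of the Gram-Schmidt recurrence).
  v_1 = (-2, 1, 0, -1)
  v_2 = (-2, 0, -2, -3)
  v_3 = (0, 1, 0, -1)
Orthogonal basis:
  u_1 = (-2, 1, 0, -1)
  u_2 = (1/3, -7/6, -2, -11/6)
  u_3 = (34/53, 40/53, 8/53, -28/53)

Apply the Gram-Schmidt recurrence
  u_1 = v_1
  u_i = v_i − Σ_{j<i} ((v_i · u_j) / (u_j · u_j)) · u_j.

Step by step this gives:
  u_1 = (-2, 1, 0, -1)
  u_2 = (1/3, -7/6, -2, -11/6)
  u_3 = (34/53, 40/53, 8/53, -28/53)

Orthogonality check:
  u_2 · u_1 = 0 (should be 0)
  u_3 · u_1 = 0 (should be 0)
  u_3 · u_2 = 0 (should be 0)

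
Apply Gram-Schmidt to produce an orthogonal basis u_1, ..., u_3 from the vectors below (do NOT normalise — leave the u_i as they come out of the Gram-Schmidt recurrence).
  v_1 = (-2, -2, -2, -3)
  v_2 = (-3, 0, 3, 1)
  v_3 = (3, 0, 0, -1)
Orthogonal basis:
  u_1 = (-2, -2, -2, -3)
  u_2 = (-23/7, -2/7, 19/7, 4/7)
  u_3 = (113/130, -29/65, 161/130, -72/65)

Apply the Gram-Schmidt recurrence
  u_1 = v_1
  u_i = v_i − Σ_{j<i} ((v_i · u_j) / (u_j · u_j)) · u_j.

Step by step this gives:
  u_1 = (-2, -2, -2, -3)
  u_2 = (-23/7, -2/7, 19/7, 4/7)
  u_3 = (113/130, -29/65, 161/130, -72/65)

Orthogonality check:
  u_2 · u_1 = 0 (should be 0)
  u_3 · u_1 = 0 (should be 0)
  u_3 · u_2 = 0 (should be 0)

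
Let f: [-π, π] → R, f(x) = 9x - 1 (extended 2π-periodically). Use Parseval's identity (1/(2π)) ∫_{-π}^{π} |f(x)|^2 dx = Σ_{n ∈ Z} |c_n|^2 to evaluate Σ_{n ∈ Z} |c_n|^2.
Σ |c_n|^2 = 27π^2 + 1

Expand and integrate term by term over [-π, π]:
  ∫ (9x)^2 dx = 81·(2π^3/3); ∫ 2·9·(-1)·x dx = 0 (odd integrand); ∫ (-1)^2 dx = 1·2π.
So (1/(2π)) ∫_{-π}^{π} (9x - 1)^2 dx = 81π^2/3 + 1 = 27π^2 + 1.
Parseval ⇒ Σ |c_n|^2 = 27π^2 + 1.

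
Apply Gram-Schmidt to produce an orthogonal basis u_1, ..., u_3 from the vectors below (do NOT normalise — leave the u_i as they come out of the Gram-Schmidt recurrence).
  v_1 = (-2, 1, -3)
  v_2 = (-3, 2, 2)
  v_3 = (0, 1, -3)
Orthogonal basis:
  u_1 = (-2, 1, -3)
  u_2 = (-19/7, 13/7, 17/7)
  u_3 = (64/117, 8/9, -8/117)

Apply the Gram-Schmidt recurrence
  u_1 = v_1
  u_i = v_i − Σ_{j<i} ((v_i · u_j) / (u_j · u_j)) · u_j.

Step by step this gives:
  u_1 = (-2, 1, -3)
  u_2 = (-19/7, 13/7, 17/7)
  u_3 = (64/117, 8/9, -8/117)

Orthogonality check:
  u_2 · u_1 = 0 (should be 0)
  u_3 · u_1 = 0 (should be 0)
  u_3 · u_2 = 0 (should be 0)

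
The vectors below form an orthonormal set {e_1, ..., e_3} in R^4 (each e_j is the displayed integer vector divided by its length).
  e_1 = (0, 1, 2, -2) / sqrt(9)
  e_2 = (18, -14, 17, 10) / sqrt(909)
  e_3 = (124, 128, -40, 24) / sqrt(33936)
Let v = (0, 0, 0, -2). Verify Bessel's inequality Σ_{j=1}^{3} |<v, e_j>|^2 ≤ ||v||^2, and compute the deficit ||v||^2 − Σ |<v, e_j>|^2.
Σ |<v, e_j>|^2 = 16/7; ||v||^2 = 4; deficit = 12/7

Write each e_j = u_j / sqrt(<u_j, u_j>) where u_j is the displayed integer vector. Then <v, e_j> = <v, u_j> / sqrt(<u_j, u_j>), so |<v, e_j>|^2 = <v, u_j>^2 / <u_j, u_j>.
Coefficients: <v, e_1> = 4/sqrt(9), <v, e_2> = -20/sqrt(909), <v, e_3> = -48/sqrt(33936).
Square and sum: Σ |<v, e_j>|^2 = 16/7.
Compute ||v||^2 = v·v = 4.
Deficit = 4 − 16/7 = 12/7 ≥ 0, confirming Bessel's inequality. (The deficit equals ||v − Σ <v,e_j> e_j||^2, the squared distance from v to span{e_j}.)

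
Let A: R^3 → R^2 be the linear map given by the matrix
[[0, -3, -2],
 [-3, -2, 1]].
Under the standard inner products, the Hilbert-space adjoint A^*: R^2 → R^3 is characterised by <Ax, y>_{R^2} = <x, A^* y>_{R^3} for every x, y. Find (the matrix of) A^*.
A^* = A^T =
[[0, -3],
 [-3, -2],
 [-2, 1]]

For real matrices with standard dot products, the defining identity <Ax, y> = <x, A^* y> gives (Ax)^T y = x^T (A^*) y, i.e. x^T A^T y = x^T (A^*) y. Since this holds for all x, y, we must have A^* = A^T. Therefore
A^* =
[[0, -3],
 [-3, -2],
 [-2, 1]].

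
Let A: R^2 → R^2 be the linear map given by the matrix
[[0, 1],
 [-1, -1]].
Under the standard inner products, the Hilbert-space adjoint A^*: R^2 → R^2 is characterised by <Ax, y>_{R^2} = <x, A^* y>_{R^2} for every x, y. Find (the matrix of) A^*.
A^* = A^T =
[[0, -1],
 [1, -1]]

For real matrices with standard dot products, the defining identity <Ax, y> = <x, A^* y> gives (Ax)^T y = x^T (A^*) y, i.e. x^T A^T y = x^T (A^*) y. Since this holds for all x, y, we must have A^* = A^T. Therefore
A^* =
[[0, -1],
 [1, -1]].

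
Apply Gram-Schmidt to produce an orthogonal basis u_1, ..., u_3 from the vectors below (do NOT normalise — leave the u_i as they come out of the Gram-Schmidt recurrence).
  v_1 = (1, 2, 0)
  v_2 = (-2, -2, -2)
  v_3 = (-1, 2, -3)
Orthogonal basis:
  u_1 = (1, 2, 0)
  u_2 = (-4/5, 2/5, -2)
  u_3 = (-1/3, 1/6, 1/6)

Apply the Gram-Schmidt recurrence
  u_1 = v_1
  u_i = v_i − Σ_{j<i} ((v_i · u_j) / (u_j · u_j)) · u_j.

Step by step this gives:
  u_1 = (1, 2, 0)
  u_2 = (-4/5, 2/5, -2)
  u_3 = (-1/3, 1/6, 1/6)

Orthogonality check:
  u_2 · u_1 = 0 (should be 0)
  u_3 · u_1 = 0 (should be 0)
  u_3 · u_2 = 0 (should be 0)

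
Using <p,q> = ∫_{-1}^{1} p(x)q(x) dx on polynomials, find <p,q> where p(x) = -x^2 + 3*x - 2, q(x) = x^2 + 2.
<p,q> = -166/15

Expand the product: p(x)·q(x) = -x^4 + 3*x^3 - 4*x^2 + 6*x - 4.
∫_{-1}^{1} of each monomial x^k gives [2/(k+1) if k even, 0 if k odd]. Integrating term-by-term (or equivalently evaluating the antiderivative F(x) = -x^5/5 + 3*x^4/4 - 4*x^3/3 + 3*x^2 - 4*x at the endpoints):
  F(1) − F(−1) = -107/60 − (557/60) = -166/15.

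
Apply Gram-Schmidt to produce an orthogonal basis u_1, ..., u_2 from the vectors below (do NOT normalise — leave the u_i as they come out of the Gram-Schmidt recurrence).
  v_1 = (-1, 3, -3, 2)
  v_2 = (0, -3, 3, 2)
Orthogonal basis:
  u_1 = (-1, 3, -3, 2)
  u_2 = (-14/23, -27/23, 27/23, 74/23)

Apply the Gram-Schmidt recurrence
  u_1 = v_1
  u_i = v_i − Σ_{j<i} ((v_i · u_j) / (u_j · u_j)) · u_j.

Step by step this gives:
  u_1 = (-1, 3, -3, 2)
  u_2 = (-14/23, -27/23, 27/23, 74/23)

Orthogonality check:
  u_2 · u_1 = 0 (should be 0)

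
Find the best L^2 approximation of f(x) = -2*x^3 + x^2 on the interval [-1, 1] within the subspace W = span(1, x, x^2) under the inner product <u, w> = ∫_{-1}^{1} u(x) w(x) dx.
g(x) = x^2 - 6*x/5

The best approximation g ∈ W is the orthogonal projection of f onto W. Writing g = a_0 + a_1 x + a_2 x^2, the coefficients solve the normal equations G · a = b where
  G_{ij} = <φ_i, φ_j> and b_i = <f, φ_i>, with φ_0 = 1, φ_1 = x, φ_2 = x^2.
G =
  [2, 0, 2/3]
  [0, 2/3, 0]
  [2/3, 0, 2/5],
b = (2/3, -4/5, 2/5).
Solving gives a_0 = 0, a_1 = -6/5, a_2 = 1, so
  g(x) = x^2 - 6*x/5.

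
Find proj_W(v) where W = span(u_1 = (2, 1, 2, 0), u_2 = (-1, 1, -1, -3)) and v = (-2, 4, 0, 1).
proj_W(v) = (-1/11, 4/11, -1/11, -9/11)

Set up U = [u_1 | ... | u_2] ∈ R^(4×2). The projector onto W = col(U) is P = U (U^T U)^(-1) U^T.
Compute U^T U =
  [9, -3]
  [-3, 12],
and U^T v = (0, 3).
Solve U^T U · c = U^T v for the coefficients: c = (1/11, 3/11). The projection is proj_W(v) = U c.
Check: (v - proj_W(v)) · u_1 = 0  (should be 0).
Check: (v - proj_W(v)) · u_2 = 0  (should be 0).
Result: proj_W(v) = (-1/11, 4/11, -1/11, -9/11).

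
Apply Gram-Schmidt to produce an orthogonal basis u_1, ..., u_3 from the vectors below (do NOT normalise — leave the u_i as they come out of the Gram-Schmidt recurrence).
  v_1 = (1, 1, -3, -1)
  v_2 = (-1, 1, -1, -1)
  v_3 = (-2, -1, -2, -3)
Orthogonal basis:
  u_1 = (1, 1, -3, -1)
  u_2 = (-4/3, 2/3, 0, -2/3)
  u_3 = (-1/2, -5/2, -1/2, -3/2)

Apply the Gram-Schmidt recurrence
  u_1 = v_1
  u_i = v_i − Σ_{j<i} ((v_i · u_j) / (u_j · u_j)) · u_j.

Step by step this gives:
  u_1 = (1, 1, -3, -1)
  u_2 = (-4/3, 2/3, 0, -2/3)
  u_3 = (-1/2, -5/2, -1/2, -3/2)

Orthogonality check:
  u_2 · u_1 = 0 (should be 0)
  u_3 · u_1 = 0 (should be 0)
  u_3 · u_2 = 0 (should be 0)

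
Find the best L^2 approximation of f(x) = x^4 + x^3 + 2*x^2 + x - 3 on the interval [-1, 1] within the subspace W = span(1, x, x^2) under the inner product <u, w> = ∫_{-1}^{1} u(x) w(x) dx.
g(x) = 20*x^2/7 + 8*x/5 - 108/35

The best approximation g ∈ W is the orthogonal projection of f onto W. Writing g = a_0 + a_1 x + a_2 x^2, the coefficients solve the normal equations G · a = b where
  G_{ij} = <φ_i, φ_j> and b_i = <f, φ_i>, with φ_0 = 1, φ_1 = x, φ_2 = x^2.
G =
  [2, 0, 2/3]
  [0, 2/3, 0]
  [2/3, 0, 2/5],
b = (-64/15, 16/15, -32/35).
Solving gives a_0 = -108/35, a_1 = 8/5, a_2 = 20/7, so
  g(x) = 20*x^2/7 + 8*x/5 - 108/35.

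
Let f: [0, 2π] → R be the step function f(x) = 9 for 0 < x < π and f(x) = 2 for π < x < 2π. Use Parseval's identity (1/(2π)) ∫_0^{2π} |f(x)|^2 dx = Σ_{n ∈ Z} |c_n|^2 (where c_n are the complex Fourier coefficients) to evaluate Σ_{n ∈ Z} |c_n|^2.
Σ |c_n|^2 = 85/2

Parseval equates the L^2 energy of f (normalised by 1/(2π)) with the ℓ^2 sum of its Fourier coefficients: (1/(2π)) ∫_0^{2π} |f|^2 = Σ |c_n|^2.
Compute the left side: (1/(2π)) [∫_0^π 9^2 dx + ∫_π^{2π} 2^2 dx] = (1/(2π)) · (81π + 4π) = (81 + 4)/2 = 85/2.
So Σ_{n ∈ Z} |c_n|^2 = 85/2.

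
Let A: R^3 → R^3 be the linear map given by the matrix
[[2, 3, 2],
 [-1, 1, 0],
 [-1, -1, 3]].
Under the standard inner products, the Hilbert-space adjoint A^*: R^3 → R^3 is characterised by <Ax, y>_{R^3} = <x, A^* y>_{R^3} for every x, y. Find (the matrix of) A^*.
A^* = A^T =
[[2, -1, -1],
 [3, 1, -1],
 [2, 0, 3]]

For real matrices with standard dot products, the defining identity <Ax, y> = <x, A^* y> gives (Ax)^T y = x^T (A^*) y, i.e. x^T A^T y = x^T (A^*) y. Since this holds for all x, y, we must have A^* = A^T. Therefore
A^* =
[[2, -1, -1],
 [3, 1, -1],
 [2, 0, 3]].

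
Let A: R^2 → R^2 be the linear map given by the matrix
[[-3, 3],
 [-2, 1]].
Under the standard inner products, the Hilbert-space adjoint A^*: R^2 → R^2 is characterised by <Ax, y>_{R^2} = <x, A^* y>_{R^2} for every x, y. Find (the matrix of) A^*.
A^* = A^T =
[[-3, -2],
 [3, 1]]

For real matrices with standard dot products, the defining identity <Ax, y> = <x, A^* y> gives (Ax)^T y = x^T (A^*) y, i.e. x^T A^T y = x^T (A^*) y. Since this holds for all x, y, we must have A^* = A^T. Therefore
A^* =
[[-3, -2],
 [3, 1]].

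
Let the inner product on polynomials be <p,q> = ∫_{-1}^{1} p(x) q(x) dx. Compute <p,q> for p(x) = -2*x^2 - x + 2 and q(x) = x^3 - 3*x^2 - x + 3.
<p,q> = 20/3

Expand the product: p(x)·q(x) = -2*x^5 + 5*x^4 + 7*x^3 - 11*x^2 - 5*x + 6.
∫_{-1}^{1} of each monomial x^k gives [2/(k+1) if k even, 0 if k odd]. Integrating term-by-term (or equivalently evaluating the antiderivative F(x) = -x^6/3 + x^5 + 7*x^4/4 - 11*x^3/3 - 5*x^2/2 + 6*x at the endpoints):
  F(1) − F(−1) = 9/4 − (-53/12) = 20/3.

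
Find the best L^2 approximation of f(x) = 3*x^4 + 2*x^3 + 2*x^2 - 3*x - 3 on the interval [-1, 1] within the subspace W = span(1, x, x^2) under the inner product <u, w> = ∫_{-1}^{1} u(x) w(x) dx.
g(x) = 32*x^2/7 - 9*x/5 - 114/35

The best approximation g ∈ W is the orthogonal projection of f onto W. Writing g = a_0 + a_1 x + a_2 x^2, the coefficients solve the normal equations G · a = b where
  G_{ij} = <φ_i, φ_j> and b_i = <f, φ_i>, with φ_0 = 1, φ_1 = x, φ_2 = x^2.
G =
  [2, 0, 2/3]
  [0, 2/3, 0]
  [2/3, 0, 2/5],
b = (-52/15, -6/5, -12/35).
Solving gives a_0 = -114/35, a_1 = -9/5, a_2 = 32/7, so
  g(x) = 32*x^2/7 - 9*x/5 - 114/35.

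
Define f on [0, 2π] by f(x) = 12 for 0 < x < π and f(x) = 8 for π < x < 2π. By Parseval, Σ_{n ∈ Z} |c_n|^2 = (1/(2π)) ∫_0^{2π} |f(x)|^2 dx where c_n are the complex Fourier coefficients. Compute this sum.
Σ |c_n|^2 = 104

Parseval equates the L^2 energy of f (normalised by 1/(2π)) with the ℓ^2 sum of its Fourier coefficients: (1/(2π)) ∫_0^{2π} |f|^2 = Σ |c_n|^2.
Compute the left side: (1/(2π)) [∫_0^π 12^2 dx + ∫_π^{2π} 8^2 dx] = (1/(2π)) · (144π + 64π) = (144 + 64)/2 = 104.
So Σ_{n ∈ Z} |c_n|^2 = 104.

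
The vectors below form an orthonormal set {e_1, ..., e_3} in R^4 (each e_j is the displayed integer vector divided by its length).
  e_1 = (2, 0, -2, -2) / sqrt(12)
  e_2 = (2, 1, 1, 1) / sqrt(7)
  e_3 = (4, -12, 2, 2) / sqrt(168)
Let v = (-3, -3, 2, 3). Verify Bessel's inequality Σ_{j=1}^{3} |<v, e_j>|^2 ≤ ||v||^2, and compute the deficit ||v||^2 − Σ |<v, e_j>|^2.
Σ |<v, e_j>|^2 = 61/2; ||v||^2 = 31; deficit = 1/2

Write each e_j = u_j / sqrt(<u_j, u_j>) where u_j is the displayed integer vector. Then <v, e_j> = <v, u_j> / sqrt(<u_j, u_j>), so |<v, e_j>|^2 = <v, u_j>^2 / <u_j, u_j>.
Coefficients: <v, e_1> = -16/sqrt(12), <v, e_2> = -4/sqrt(7), <v, e_3> = 34/sqrt(168).
Square and sum: Σ |<v, e_j>|^2 = 61/2.
Compute ||v||^2 = v·v = 31.
Deficit = 31 − 61/2 = 1/2 ≥ 0, confirming Bessel's inequality. (The deficit equals ||v − Σ <v,e_j> e_j||^2, the squared distance from v to span{e_j}.)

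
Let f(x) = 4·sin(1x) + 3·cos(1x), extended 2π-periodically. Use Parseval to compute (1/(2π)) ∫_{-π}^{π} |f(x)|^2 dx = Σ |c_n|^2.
Σ |c_n|^2 = 25/2

Expand |f|^2 and use orthogonality of {sin(nx), cos(mx)} on [-π, π]:
  ∫_{-π}^{π} sin(nx)^2 dx = π, ∫ cos(mx)^2 dx = π, and cross terms integrate to 0.
So ∫_{-π}^{π} f(x)^2 dx = 4^2 · π + 3^2 · π = (16 + 9)π.
Divide by 2π: (16 + 9)/2 = 25/2.
By Parseval, this equals Σ |c_n|^2.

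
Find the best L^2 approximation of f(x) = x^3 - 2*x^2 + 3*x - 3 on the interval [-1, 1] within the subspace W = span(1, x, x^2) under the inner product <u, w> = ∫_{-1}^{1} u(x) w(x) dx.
g(x) = -2*x^2 + 18*x/5 - 3

The best approximation g ∈ W is the orthogonal projection of f onto W. Writing g = a_0 + a_1 x + a_2 x^2, the coefficients solve the normal equations G · a = b where
  G_{ij} = <φ_i, φ_j> and b_i = <f, φ_i>, with φ_0 = 1, φ_1 = x, φ_2 = x^2.
G =
  [2, 0, 2/3]
  [0, 2/3, 0]
  [2/3, 0, 2/5],
b = (-22/3, 12/5, -14/5).
Solving gives a_0 = -3, a_1 = 18/5, a_2 = -2, so
  g(x) = -2*x^2 + 18*x/5 - 3.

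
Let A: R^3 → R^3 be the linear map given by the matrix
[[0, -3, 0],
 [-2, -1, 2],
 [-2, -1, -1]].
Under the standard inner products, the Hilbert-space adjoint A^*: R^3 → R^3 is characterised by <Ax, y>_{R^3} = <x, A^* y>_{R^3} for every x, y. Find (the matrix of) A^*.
A^* = A^T =
[[0, -2, -2],
 [-3, -1, -1],
 [0, 2, -1]]

For real matrices with standard dot products, the defining identity <Ax, y> = <x, A^* y> gives (Ax)^T y = x^T (A^*) y, i.e. x^T A^T y = x^T (A^*) y. Since this holds for all x, y, we must have A^* = A^T. Therefore
A^* =
[[0, -2, -2],
 [-3, -1, -1],
 [0, 2, -1]].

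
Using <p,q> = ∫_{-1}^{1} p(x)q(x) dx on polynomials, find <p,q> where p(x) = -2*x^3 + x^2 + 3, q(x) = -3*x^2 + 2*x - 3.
<p,q> = -144/5

Expand the product: p(x)·q(x) = 6*x^5 - 7*x^4 + 8*x^3 - 12*x^2 + 6*x - 9.
∫_{-1}^{1} of each monomial x^k gives [2/(k+1) if k even, 0 if k odd]. Integrating term-by-term (or equivalently evaluating the antiderivative F(x) = x^6 - 7*x^5/5 + 2*x^4 - 4*x^3 + 3*x^2 - 9*x at the endpoints):
  F(1) − F(−1) = -42/5 − (102/5) = -144/5.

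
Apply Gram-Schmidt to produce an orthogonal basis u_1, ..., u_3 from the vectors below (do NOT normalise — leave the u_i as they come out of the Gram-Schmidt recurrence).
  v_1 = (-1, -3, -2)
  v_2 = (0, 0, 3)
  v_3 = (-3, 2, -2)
Orthogonal basis:
  u_1 = (-1, -3, -2)
  u_2 = (-3/7, -9/7, 15/7)
  u_3 = (-33/10, 11/10, 0)

Apply the Gram-Schmidt recurrence
  u_1 = v_1
  u_i = v_i − Σ_{j<i} ((v_i · u_j) / (u_j · u_j)) · u_j.

Step by step this gives:
  u_1 = (-1, -3, -2)
  u_2 = (-3/7, -9/7, 15/7)
  u_3 = (-33/10, 11/10, 0)

Orthogonality check:
  u_2 · u_1 = 0 (should be 0)
  u_3 · u_1 = 0 (should be 0)
  u_3 · u_2 = 0 (should be 0)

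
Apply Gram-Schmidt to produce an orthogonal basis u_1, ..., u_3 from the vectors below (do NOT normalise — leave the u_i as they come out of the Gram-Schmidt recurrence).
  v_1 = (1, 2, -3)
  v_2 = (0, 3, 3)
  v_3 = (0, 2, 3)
Orthogonal basis:
  u_1 = (1, 2, -3)
  u_2 = (3/14, 24/7, 33/14)
  u_3 = (5/27, -1/27, 1/27)

Apply the Gram-Schmidt recurrence
  u_1 = v_1
  u_i = v_i − Σ_{j<i} ((v_i · u_j) / (u_j · u_j)) · u_j.

Step by step this gives:
  u_1 = (1, 2, -3)
  u_2 = (3/14, 24/7, 33/14)
  u_3 = (5/27, -1/27, 1/27)

Orthogonality check:
  u_2 · u_1 = 0 (should be 0)
  u_3 · u_1 = 0 (should be 0)
  u_3 · u_2 = 0 (should be 0)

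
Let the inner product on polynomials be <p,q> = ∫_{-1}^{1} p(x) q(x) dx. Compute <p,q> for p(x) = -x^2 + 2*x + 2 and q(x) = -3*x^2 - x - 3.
<p,q> = -212/15

Expand the product: p(x)·q(x) = 3*x^4 - 5*x^3 - 5*x^2 - 8*x - 6.
∫_{-1}^{1} of each monomial x^k gives [2/(k+1) if k even, 0 if k odd]. Integrating term-by-term (or equivalently evaluating the antiderivative F(x) = 3*x^5/5 - 5*x^4/4 - 5*x^3/3 - 4*x^2 - 6*x at the endpoints):
  F(1) − F(−1) = -739/60 − (109/60) = -212/15.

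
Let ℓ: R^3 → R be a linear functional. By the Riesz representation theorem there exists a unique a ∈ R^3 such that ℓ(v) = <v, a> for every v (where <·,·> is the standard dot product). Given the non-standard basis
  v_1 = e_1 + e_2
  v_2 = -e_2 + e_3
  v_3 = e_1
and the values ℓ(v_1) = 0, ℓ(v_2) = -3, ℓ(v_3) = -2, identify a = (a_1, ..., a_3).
a = (-2, 2, -1)

Write a = (a_1, ..., a_3) in the standard basis. For each basis vector v_i, ℓ(v_i) = <v_i, a> is a linear equation in the a_j's. Collect the n equations into a matrix system V a = ℓ, where row i of V is v_i (expressed in the standard basis). Since V is invertible (lower-triangular with 1s on the diagonal, up to permutation), solve by back-substitution:
  V =
[[1, 1, 0],
 [0, -1, 1],
 [1, 0, 0]]
  V a = (0, -3, -2)
Solving gives a = (-2, 2, -1).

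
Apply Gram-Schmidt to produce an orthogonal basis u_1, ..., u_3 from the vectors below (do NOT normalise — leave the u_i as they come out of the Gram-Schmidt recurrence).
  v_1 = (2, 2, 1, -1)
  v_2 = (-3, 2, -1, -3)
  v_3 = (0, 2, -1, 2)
Orthogonal basis:
  u_1 = (2, 2, 1, -1)
  u_2 = (-3, 2, -1, -3)
  u_3 = (-38/115, 217/115, -263/230, 453/230)

Apply the Gram-Schmidt recurrence
  u_1 = v_1
  u_i = v_i − Σ_{j<i} ((v_i · u_j) / (u_j · u_j)) · u_j.

Step by step this gives:
  u_1 = (2, 2, 1, -1)
  u_2 = (-3, 2, -1, -3)
  u_3 = (-38/115, 217/115, -263/230, 453/230)

Orthogonality check:
  u_2 · u_1 = 0 (should be 0)
  u_3 · u_1 = 0 (should be 0)
  u_3 · u_2 = 0 (should be 0)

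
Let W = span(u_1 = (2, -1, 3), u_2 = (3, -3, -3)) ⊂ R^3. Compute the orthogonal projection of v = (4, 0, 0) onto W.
proj_W(v) = (52/21, -40/21, 8/21)

Set up U = [u_1 | ... | u_2] ∈ R^(3×2). The projector onto W = col(U) is P = U (U^T U)^(-1) U^T.
Compute U^T U =
  [14, 0]
  [0, 27],
and U^T v = (8, 12).
Solve U^T U · c = U^T v for the coefficients: c = (4/7, 4/9). The projection is proj_W(v) = U c.
Check: (v - proj_W(v)) · u_1 = 0  (should be 0).
Check: (v - proj_W(v)) · u_2 = 0  (should be 0).
Result: proj_W(v) = (52/21, -40/21, 8/21).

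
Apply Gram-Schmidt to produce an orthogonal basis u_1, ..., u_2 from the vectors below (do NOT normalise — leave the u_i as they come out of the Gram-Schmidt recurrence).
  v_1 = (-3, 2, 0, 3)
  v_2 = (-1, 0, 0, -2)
Orthogonal basis:
  u_1 = (-3, 2, 0, 3)
  u_2 = (-31/22, 3/11, 0, -35/22)

Apply the Gram-Schmidt recurrence
  u_1 = v_1
  u_i = v_i − Σ_{j<i} ((v_i · u_j) / (u_j · u_j)) · u_j.

Step by step this gives:
  u_1 = (-3, 2, 0, 3)
  u_2 = (-31/22, 3/11, 0, -35/22)

Orthogonality check:
  u_2 · u_1 = 0 (should be 0)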